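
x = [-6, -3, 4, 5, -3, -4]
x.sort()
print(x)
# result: [-6, -4, -3, -3, 4, 5]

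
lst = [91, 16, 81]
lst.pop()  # 81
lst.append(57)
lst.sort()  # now [16, 57, 91]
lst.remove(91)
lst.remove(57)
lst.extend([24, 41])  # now [16, 24, 41]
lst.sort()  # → [16, 24, 41]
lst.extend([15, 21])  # [16, 24, 41, 15, 21]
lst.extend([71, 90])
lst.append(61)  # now [16, 24, 41, 15, 21, 71, 90, 61]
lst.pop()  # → 61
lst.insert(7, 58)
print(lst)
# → [16, 24, 41, 15, 21, 71, 90, 58]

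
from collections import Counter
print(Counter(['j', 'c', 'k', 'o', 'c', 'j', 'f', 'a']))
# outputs Counter({'j': 2, 'c': 2, 'k': 1, 'o': 1, 'f': 1, 'a': 1})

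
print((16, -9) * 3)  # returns (16, -9, 16, -9, 16, -9)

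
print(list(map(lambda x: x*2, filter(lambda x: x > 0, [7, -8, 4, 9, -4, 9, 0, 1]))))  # [14, 8, 18, 18, 2]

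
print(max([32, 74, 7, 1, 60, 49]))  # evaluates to 74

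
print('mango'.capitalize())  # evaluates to Mango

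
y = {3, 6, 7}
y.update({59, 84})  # {3, 6, 7, 59, 84}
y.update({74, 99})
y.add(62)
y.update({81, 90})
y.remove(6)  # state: {3, 7, 59, 62, 74, 81, 84, 90, 99}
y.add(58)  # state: {3, 7, 58, 59, 62, 74, 81, 84, 90, 99}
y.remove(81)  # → {3, 7, 58, 59, 62, 74, 84, 90, 99}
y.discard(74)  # {3, 7, 58, 59, 62, 84, 90, 99}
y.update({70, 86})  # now {3, 7, 58, 59, 62, 70, 84, 86, 90, 99}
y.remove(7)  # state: {3, 58, 59, 62, 70, 84, 86, 90, 99}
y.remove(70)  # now {3, 58, 59, 62, 84, 86, 90, 99}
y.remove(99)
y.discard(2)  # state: {3, 58, 59, 62, 84, 86, 90}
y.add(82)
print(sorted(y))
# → [3, 58, 59, 62, 82, 84, 86, 90]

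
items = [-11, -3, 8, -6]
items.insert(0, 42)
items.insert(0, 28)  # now [28, 42, -11, -3, 8, -6]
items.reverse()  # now [-6, 8, -3, -11, 42, 28]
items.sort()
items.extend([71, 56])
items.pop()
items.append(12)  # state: [-11, -6, -3, 8, 28, 42, 71, 12]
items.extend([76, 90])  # [-11, -6, -3, 8, 28, 42, 71, 12, 76, 90]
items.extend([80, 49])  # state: [-11, -6, -3, 8, 28, 42, 71, 12, 76, 90, 80, 49]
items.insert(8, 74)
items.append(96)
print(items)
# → [-11, -6, -3, 8, 28, 42, 71, 12, 74, 76, 90, 80, 49, 96]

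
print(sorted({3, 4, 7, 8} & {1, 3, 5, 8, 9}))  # [3, 8]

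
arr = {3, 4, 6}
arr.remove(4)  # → {3, 6}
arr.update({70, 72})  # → {3, 6, 70, 72}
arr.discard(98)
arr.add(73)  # {3, 6, 70, 72, 73}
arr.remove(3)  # {6, 70, 72, 73}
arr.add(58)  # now {6, 58, 70, 72, 73}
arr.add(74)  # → {6, 58, 70, 72, 73, 74}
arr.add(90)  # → {6, 58, 70, 72, 73, 74, 90}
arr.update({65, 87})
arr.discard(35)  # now {6, 58, 65, 70, 72, 73, 74, 87, 90}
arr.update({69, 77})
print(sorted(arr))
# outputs [6, 58, 65, 69, 70, 72, 73, 74, 77, 87, 90]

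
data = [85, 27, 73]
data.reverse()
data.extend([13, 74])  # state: [73, 27, 85, 13, 74]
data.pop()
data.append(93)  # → [73, 27, 85, 13, 93]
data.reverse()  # [93, 13, 85, 27, 73]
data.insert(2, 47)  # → [93, 13, 47, 85, 27, 73]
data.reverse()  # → [73, 27, 85, 47, 13, 93]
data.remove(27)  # [73, 85, 47, 13, 93]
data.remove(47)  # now [73, 85, 13, 93]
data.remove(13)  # [73, 85, 93]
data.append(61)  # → [73, 85, 93, 61]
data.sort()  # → [61, 73, 85, 93]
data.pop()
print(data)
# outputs [61, 73, 85]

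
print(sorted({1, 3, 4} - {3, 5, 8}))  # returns [1, 4]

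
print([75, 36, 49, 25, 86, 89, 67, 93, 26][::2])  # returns [75, 49, 86, 67, 26]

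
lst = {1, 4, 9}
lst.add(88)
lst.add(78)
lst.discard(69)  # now {1, 4, 9, 78, 88}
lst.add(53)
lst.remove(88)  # {1, 4, 9, 53, 78}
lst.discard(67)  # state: {1, 4, 9, 53, 78}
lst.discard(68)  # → {1, 4, 9, 53, 78}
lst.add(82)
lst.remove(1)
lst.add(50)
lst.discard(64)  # {4, 9, 50, 53, 78, 82}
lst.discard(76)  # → {4, 9, 50, 53, 78, 82}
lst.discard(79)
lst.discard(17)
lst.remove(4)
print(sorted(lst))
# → [9, 50, 53, 78, 82]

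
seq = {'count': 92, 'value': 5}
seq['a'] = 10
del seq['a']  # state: {'count': 92, 'value': 5}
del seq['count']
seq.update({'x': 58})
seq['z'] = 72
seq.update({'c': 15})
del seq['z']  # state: {'value': 5, 'x': 58, 'c': 15}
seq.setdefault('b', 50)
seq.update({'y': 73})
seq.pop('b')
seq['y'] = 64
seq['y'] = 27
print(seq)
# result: {'value': 5, 'x': 58, 'c': 15, 'y': 27}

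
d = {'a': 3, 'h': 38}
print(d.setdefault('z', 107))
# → 107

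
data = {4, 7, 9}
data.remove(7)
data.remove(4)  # {9}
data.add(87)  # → {9, 87}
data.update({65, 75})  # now {9, 65, 75, 87}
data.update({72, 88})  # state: {9, 65, 72, 75, 87, 88}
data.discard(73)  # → {9, 65, 72, 75, 87, 88}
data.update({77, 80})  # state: {9, 65, 72, 75, 77, 80, 87, 88}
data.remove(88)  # {9, 65, 72, 75, 77, 80, 87}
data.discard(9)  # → {65, 72, 75, 77, 80, 87}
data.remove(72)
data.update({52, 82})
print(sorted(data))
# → [52, 65, 75, 77, 80, 82, 87]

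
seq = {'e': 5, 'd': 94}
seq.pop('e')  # 5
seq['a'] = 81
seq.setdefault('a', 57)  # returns 81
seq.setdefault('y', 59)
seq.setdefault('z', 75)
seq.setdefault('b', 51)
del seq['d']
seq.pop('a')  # 81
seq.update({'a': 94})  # {'y': 59, 'z': 75, 'b': 51, 'a': 94}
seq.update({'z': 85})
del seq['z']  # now {'y': 59, 'b': 51, 'a': 94}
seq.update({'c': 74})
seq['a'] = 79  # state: {'y': 59, 'b': 51, 'a': 79, 'c': 74}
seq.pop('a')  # 79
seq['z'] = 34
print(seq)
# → {'y': 59, 'b': 51, 'c': 74, 'z': 34}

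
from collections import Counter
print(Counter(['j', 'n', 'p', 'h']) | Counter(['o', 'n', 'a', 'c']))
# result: Counter({'j': 1, 'n': 1, 'p': 1, 'h': 1, 'o': 1, 'a': 1, 'c': 1})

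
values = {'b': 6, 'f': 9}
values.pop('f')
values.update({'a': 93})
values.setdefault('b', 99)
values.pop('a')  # 93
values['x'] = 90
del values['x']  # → {'b': 6}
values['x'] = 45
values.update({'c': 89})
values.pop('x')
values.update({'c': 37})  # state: {'b': 6, 'c': 37}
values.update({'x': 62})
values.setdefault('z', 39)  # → 39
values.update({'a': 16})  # {'b': 6, 'c': 37, 'x': 62, 'z': 39, 'a': 16}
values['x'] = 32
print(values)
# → {'b': 6, 'c': 37, 'x': 32, 'z': 39, 'a': 16}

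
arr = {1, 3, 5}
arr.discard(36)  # {1, 3, 5}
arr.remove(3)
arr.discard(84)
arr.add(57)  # {1, 5, 57}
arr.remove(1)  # {5, 57}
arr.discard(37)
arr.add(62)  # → {5, 57, 62}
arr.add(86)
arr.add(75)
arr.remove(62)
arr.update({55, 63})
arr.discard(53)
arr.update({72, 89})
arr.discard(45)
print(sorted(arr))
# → [5, 55, 57, 63, 72, 75, 86, 89]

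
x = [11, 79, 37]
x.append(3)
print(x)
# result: [11, 79, 37, 3]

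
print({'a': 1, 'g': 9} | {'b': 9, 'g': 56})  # {'a': 1, 'g': 56, 'b': 9}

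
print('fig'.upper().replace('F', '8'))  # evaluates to 8IG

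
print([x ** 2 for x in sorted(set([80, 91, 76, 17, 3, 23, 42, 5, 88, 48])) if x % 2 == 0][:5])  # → [1764, 2304, 5776, 6400, 7744]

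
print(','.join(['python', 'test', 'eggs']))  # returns python,test,eggs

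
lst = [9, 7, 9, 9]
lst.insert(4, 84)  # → [9, 7, 9, 9, 84]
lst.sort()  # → [7, 9, 9, 9, 84]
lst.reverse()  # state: [84, 9, 9, 9, 7]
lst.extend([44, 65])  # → [84, 9, 9, 9, 7, 44, 65]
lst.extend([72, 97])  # [84, 9, 9, 9, 7, 44, 65, 72, 97]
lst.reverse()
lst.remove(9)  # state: [97, 72, 65, 44, 7, 9, 9, 84]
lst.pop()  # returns 84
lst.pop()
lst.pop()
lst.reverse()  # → [7, 44, 65, 72, 97]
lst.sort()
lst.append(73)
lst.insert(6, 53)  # [7, 44, 65, 72, 97, 73, 53]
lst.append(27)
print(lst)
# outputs [7, 44, 65, 72, 97, 73, 53, 27]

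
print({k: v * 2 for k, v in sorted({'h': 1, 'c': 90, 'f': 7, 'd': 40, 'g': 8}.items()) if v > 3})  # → {'c': 180, 'd': 80, 'f': 14, 'g': 16}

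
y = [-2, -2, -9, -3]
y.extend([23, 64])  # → [-2, -2, -9, -3, 23, 64]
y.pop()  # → 64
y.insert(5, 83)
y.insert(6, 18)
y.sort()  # [-9, -3, -2, -2, 18, 23, 83]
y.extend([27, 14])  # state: [-9, -3, -2, -2, 18, 23, 83, 27, 14]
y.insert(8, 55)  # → [-9, -3, -2, -2, 18, 23, 83, 27, 55, 14]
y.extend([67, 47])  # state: [-9, -3, -2, -2, 18, 23, 83, 27, 55, 14, 67, 47]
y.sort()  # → [-9, -3, -2, -2, 14, 18, 23, 27, 47, 55, 67, 83]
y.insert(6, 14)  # [-9, -3, -2, -2, 14, 18, 14, 23, 27, 47, 55, 67, 83]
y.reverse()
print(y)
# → [83, 67, 55, 47, 27, 23, 14, 18, 14, -2, -2, -3, -9]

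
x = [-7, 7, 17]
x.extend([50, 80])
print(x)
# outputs [-7, 7, 17, 50, 80]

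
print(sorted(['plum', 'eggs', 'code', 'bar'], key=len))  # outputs ['bar', 'plum', 'eggs', 'code']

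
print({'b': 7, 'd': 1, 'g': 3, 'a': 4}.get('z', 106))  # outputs 106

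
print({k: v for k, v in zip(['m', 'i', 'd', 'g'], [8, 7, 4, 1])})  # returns {'m': 8, 'i': 7, 'd': 4, 'g': 1}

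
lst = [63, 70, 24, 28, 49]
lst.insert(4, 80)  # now [63, 70, 24, 28, 80, 49]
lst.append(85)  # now [63, 70, 24, 28, 80, 49, 85]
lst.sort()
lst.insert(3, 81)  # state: [24, 28, 49, 81, 63, 70, 80, 85]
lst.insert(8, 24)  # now [24, 28, 49, 81, 63, 70, 80, 85, 24]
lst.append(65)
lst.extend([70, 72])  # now [24, 28, 49, 81, 63, 70, 80, 85, 24, 65, 70, 72]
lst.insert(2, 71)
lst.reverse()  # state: [72, 70, 65, 24, 85, 80, 70, 63, 81, 49, 71, 28, 24]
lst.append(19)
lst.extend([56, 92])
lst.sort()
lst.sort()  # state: [19, 24, 24, 28, 49, 56, 63, 65, 70, 70, 71, 72, 80, 81, 85, 92]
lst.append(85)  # [19, 24, 24, 28, 49, 56, 63, 65, 70, 70, 71, 72, 80, 81, 85, 92, 85]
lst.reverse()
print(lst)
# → [85, 92, 85, 81, 80, 72, 71, 70, 70, 65, 63, 56, 49, 28, 24, 24, 19]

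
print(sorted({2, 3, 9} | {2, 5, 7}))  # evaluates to [2, 3, 5, 7, 9]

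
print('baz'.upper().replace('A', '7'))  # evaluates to B7Z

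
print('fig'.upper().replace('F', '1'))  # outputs 1IG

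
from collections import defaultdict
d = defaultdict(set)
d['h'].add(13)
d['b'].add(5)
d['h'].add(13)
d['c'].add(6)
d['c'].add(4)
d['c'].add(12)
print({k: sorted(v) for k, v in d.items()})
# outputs {'h': [13], 'b': [5], 'c': [4, 6, 12]}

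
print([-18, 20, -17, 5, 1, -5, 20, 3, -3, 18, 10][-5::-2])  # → [20, 1, -17, -18]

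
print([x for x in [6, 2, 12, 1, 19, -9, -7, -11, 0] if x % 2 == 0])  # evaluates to [6, 2, 12, 0]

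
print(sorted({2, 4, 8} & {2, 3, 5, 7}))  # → [2]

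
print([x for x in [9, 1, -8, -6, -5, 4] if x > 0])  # [9, 1, 4]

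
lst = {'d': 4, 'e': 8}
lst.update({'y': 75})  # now {'d': 4, 'e': 8, 'y': 75}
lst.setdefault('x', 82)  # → 82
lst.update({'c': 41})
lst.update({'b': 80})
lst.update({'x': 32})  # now {'d': 4, 'e': 8, 'y': 75, 'x': 32, 'c': 41, 'b': 80}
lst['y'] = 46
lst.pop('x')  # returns 32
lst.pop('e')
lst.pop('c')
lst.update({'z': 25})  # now {'d': 4, 'y': 46, 'b': 80, 'z': 25}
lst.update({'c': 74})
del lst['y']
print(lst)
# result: {'d': 4, 'b': 80, 'z': 25, 'c': 74}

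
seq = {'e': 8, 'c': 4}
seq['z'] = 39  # {'e': 8, 'c': 4, 'z': 39}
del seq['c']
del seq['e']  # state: {'z': 39}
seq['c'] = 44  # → {'z': 39, 'c': 44}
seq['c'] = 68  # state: {'z': 39, 'c': 68}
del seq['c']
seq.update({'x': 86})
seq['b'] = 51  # {'z': 39, 'x': 86, 'b': 51}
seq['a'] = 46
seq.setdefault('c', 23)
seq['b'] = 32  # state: {'z': 39, 'x': 86, 'b': 32, 'a': 46, 'c': 23}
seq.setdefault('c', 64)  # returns 23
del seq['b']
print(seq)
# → {'z': 39, 'x': 86, 'a': 46, 'c': 23}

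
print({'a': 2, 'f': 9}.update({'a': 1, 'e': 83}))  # None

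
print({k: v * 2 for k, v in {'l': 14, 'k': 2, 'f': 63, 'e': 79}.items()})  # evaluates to {'l': 28, 'k': 4, 'f': 126, 'e': 158}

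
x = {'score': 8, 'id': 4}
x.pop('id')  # 4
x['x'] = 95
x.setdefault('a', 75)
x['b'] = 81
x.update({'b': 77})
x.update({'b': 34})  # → {'score': 8, 'x': 95, 'a': 75, 'b': 34}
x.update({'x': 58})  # {'score': 8, 'x': 58, 'a': 75, 'b': 34}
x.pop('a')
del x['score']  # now {'x': 58, 'b': 34}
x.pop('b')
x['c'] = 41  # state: {'x': 58, 'c': 41}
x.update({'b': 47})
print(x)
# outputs {'x': 58, 'c': 41, 'b': 47}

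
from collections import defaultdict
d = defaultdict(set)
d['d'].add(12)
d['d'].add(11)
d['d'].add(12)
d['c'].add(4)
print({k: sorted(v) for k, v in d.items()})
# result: {'d': [11, 12], 'c': [4]}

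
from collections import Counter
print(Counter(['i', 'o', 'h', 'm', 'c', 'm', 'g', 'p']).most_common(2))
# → [('m', 2), ('i', 1)]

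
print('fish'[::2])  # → fs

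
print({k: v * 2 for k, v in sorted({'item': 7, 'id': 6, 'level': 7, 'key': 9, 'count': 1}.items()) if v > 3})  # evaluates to {'id': 12, 'item': 14, 'key': 18, 'level': 14}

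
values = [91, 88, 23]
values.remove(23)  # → [91, 88]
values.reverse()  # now [88, 91]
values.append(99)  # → [88, 91, 99]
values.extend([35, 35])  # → [88, 91, 99, 35, 35]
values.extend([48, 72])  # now [88, 91, 99, 35, 35, 48, 72]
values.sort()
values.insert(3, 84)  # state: [35, 35, 48, 84, 72, 88, 91, 99]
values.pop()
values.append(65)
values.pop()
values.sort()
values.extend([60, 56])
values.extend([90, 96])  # [35, 35, 48, 72, 84, 88, 91, 60, 56, 90, 96]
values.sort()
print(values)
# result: [35, 35, 48, 56, 60, 72, 84, 88, 90, 91, 96]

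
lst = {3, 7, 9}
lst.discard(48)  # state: {3, 7, 9}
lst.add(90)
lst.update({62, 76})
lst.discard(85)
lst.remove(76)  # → {3, 7, 9, 62, 90}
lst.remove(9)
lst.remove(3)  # {7, 62, 90}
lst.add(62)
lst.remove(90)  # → {7, 62}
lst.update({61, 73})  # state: {7, 61, 62, 73}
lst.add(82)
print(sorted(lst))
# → [7, 61, 62, 73, 82]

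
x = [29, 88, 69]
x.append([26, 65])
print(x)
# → [29, 88, 69, [26, 65]]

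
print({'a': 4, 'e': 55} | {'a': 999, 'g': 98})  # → {'a': 999, 'e': 55, 'g': 98}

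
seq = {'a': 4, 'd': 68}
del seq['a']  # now {'d': 68}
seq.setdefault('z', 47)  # 47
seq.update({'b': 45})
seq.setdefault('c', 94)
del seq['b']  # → {'d': 68, 'z': 47, 'c': 94}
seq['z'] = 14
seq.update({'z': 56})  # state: {'d': 68, 'z': 56, 'c': 94}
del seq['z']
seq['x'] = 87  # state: {'d': 68, 'c': 94, 'x': 87}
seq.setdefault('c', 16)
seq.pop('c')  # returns 94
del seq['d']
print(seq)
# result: {'x': 87}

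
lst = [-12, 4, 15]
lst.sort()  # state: [-12, 4, 15]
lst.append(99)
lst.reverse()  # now [99, 15, 4, -12]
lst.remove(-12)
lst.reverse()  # [4, 15, 99]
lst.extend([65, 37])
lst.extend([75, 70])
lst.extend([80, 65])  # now [4, 15, 99, 65, 37, 75, 70, 80, 65]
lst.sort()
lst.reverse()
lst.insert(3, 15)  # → [99, 80, 75, 15, 70, 65, 65, 37, 15, 4]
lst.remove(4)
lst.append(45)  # [99, 80, 75, 15, 70, 65, 65, 37, 15, 45]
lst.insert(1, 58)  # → [99, 58, 80, 75, 15, 70, 65, 65, 37, 15, 45]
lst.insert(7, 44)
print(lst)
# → [99, 58, 80, 75, 15, 70, 65, 44, 65, 37, 15, 45]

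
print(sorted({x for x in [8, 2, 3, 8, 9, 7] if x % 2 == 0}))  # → [2, 8]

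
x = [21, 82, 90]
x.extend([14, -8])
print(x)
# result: [21, 82, 90, 14, -8]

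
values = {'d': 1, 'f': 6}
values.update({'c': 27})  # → {'d': 1, 'f': 6, 'c': 27}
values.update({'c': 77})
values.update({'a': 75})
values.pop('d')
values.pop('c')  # 77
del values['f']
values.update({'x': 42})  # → {'a': 75, 'x': 42}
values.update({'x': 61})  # {'a': 75, 'x': 61}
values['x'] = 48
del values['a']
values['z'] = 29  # {'x': 48, 'z': 29}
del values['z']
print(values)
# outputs {'x': 48}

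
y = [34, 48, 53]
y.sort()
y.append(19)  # [34, 48, 53, 19]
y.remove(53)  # [34, 48, 19]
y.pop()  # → 19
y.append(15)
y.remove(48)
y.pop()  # 15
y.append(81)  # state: [34, 81]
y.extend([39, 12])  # [34, 81, 39, 12]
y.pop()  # 12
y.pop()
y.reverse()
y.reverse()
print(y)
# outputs [34, 81]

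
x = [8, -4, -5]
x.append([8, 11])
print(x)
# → [8, -4, -5, [8, 11]]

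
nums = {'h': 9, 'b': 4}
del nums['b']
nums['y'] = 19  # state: {'h': 9, 'y': 19}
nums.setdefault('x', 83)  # 83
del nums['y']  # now {'h': 9, 'x': 83}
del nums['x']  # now {'h': 9}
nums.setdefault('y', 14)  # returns 14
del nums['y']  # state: {'h': 9}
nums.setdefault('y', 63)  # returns 63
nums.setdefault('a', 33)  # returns 33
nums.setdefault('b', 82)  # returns 82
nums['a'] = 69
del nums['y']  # {'h': 9, 'a': 69, 'b': 82}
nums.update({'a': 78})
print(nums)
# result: {'h': 9, 'a': 78, 'b': 82}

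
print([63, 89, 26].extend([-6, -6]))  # None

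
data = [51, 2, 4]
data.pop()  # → 4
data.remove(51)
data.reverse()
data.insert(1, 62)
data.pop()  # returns 62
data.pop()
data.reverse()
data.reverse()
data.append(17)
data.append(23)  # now [17, 23]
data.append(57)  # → [17, 23, 57]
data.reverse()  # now [57, 23, 17]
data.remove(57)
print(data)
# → [23, 17]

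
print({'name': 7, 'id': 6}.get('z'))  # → None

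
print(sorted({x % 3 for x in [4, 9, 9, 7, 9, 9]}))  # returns [0, 1]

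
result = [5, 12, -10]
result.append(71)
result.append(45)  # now [5, 12, -10, 71, 45]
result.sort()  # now [-10, 5, 12, 45, 71]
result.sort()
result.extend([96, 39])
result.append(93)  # [-10, 5, 12, 45, 71, 96, 39, 93]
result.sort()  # [-10, 5, 12, 39, 45, 71, 93, 96]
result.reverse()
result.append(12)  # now [96, 93, 71, 45, 39, 12, 5, -10, 12]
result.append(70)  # [96, 93, 71, 45, 39, 12, 5, -10, 12, 70]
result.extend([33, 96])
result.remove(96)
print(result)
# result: [93, 71, 45, 39, 12, 5, -10, 12, 70, 33, 96]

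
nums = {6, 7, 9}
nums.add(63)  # {6, 7, 9, 63}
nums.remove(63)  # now {6, 7, 9}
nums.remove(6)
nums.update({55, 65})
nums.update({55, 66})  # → {7, 9, 55, 65, 66}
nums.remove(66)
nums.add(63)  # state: {7, 9, 55, 63, 65}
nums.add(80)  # {7, 9, 55, 63, 65, 80}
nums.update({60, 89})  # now {7, 9, 55, 60, 63, 65, 80, 89}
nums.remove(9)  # {7, 55, 60, 63, 65, 80, 89}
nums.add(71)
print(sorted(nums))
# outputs [7, 55, 60, 63, 65, 71, 80, 89]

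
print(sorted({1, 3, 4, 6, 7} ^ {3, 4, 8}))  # [1, 6, 7, 8]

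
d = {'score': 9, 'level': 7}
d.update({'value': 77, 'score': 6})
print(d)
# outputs {'score': 6, 'level': 7, 'value': 77}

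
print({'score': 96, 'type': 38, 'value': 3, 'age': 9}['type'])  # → 38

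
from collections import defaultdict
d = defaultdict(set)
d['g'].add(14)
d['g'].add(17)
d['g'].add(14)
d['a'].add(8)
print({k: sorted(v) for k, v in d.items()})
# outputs {'g': [14, 17], 'a': [8]}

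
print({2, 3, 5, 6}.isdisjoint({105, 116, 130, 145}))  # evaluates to True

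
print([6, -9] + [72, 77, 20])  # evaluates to [6, -9, 72, 77, 20]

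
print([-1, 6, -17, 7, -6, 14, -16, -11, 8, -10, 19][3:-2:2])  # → [7, 14, -11]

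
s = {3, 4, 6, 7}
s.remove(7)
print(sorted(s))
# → [3, 4, 6]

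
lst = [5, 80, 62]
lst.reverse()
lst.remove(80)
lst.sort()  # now [5, 62]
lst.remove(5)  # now [62]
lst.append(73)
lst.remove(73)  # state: [62]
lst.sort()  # [62]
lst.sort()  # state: [62]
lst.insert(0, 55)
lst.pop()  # 62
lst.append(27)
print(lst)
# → [55, 27]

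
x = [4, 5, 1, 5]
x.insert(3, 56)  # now [4, 5, 1, 56, 5]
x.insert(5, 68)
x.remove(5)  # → [4, 1, 56, 5, 68]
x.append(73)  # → [4, 1, 56, 5, 68, 73]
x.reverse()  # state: [73, 68, 5, 56, 1, 4]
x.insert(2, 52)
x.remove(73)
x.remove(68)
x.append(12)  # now [52, 5, 56, 1, 4, 12]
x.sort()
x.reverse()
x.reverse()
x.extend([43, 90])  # [1, 4, 5, 12, 52, 56, 43, 90]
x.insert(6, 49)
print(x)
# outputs [1, 4, 5, 12, 52, 56, 49, 43, 90]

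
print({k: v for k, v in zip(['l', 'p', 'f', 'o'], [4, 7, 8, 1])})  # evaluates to {'l': 4, 'p': 7, 'f': 8, 'o': 1}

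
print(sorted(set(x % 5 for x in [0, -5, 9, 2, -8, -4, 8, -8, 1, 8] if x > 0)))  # [1, 2, 3, 4]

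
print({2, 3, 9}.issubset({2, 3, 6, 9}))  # True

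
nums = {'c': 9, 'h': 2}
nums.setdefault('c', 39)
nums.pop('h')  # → 2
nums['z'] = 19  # {'c': 9, 'z': 19}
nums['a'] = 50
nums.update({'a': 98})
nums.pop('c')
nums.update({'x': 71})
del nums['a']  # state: {'z': 19, 'x': 71}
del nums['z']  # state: {'x': 71}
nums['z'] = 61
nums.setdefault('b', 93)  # 93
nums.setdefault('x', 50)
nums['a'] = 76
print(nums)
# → {'x': 71, 'z': 61, 'b': 93, 'a': 76}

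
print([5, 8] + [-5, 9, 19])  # [5, 8, -5, 9, 19]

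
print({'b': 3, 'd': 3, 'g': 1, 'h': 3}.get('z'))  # None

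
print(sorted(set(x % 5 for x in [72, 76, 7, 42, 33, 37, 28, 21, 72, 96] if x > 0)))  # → [1, 2, 3]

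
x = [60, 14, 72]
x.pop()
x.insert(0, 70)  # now [70, 60, 14]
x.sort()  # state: [14, 60, 70]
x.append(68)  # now [14, 60, 70, 68]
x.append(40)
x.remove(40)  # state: [14, 60, 70, 68]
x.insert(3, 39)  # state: [14, 60, 70, 39, 68]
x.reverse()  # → [68, 39, 70, 60, 14]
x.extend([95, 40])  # [68, 39, 70, 60, 14, 95, 40]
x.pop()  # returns 40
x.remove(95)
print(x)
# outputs [68, 39, 70, 60, 14]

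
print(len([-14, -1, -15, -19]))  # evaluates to 4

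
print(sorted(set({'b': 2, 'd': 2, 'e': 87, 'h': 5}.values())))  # [2, 5, 87]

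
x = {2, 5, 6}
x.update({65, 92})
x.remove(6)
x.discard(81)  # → {2, 5, 65, 92}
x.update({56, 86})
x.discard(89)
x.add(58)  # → {2, 5, 56, 58, 65, 86, 92}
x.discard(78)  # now {2, 5, 56, 58, 65, 86, 92}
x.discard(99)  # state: {2, 5, 56, 58, 65, 86, 92}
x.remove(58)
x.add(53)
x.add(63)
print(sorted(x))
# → [2, 5, 53, 56, 63, 65, 86, 92]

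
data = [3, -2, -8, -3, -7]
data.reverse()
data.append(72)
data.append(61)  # [-7, -3, -8, -2, 3, 72, 61]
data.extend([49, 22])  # [-7, -3, -8, -2, 3, 72, 61, 49, 22]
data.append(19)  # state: [-7, -3, -8, -2, 3, 72, 61, 49, 22, 19]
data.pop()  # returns 19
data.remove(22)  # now [-7, -3, -8, -2, 3, 72, 61, 49]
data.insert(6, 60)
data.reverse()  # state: [49, 61, 60, 72, 3, -2, -8, -3, -7]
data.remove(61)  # [49, 60, 72, 3, -2, -8, -3, -7]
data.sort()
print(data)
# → [-8, -7, -3, -2, 3, 49, 60, 72]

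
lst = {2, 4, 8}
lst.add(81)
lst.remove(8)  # {2, 4, 81}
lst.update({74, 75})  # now {2, 4, 74, 75, 81}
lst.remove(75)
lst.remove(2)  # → {4, 74, 81}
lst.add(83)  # {4, 74, 81, 83}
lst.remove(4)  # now {74, 81, 83}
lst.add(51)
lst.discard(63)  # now {51, 74, 81, 83}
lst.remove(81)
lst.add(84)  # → {51, 74, 83, 84}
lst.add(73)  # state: {51, 73, 74, 83, 84}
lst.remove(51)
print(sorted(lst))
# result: [73, 74, 83, 84]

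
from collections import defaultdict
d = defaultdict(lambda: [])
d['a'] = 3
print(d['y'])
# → []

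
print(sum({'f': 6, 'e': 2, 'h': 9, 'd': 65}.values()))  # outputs 82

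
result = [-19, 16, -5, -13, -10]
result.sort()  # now [-19, -13, -10, -5, 16]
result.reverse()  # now [16, -5, -10, -13, -19]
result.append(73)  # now [16, -5, -10, -13, -19, 73]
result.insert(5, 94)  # [16, -5, -10, -13, -19, 94, 73]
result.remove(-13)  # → [16, -5, -10, -19, 94, 73]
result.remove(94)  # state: [16, -5, -10, -19, 73]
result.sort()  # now [-19, -10, -5, 16, 73]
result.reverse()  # [73, 16, -5, -10, -19]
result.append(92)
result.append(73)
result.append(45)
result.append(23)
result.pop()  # 23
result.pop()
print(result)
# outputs [73, 16, -5, -10, -19, 92, 73]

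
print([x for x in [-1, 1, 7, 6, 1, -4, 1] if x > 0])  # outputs [1, 7, 6, 1, 1]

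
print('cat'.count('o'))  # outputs 0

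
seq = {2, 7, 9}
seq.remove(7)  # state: {2, 9}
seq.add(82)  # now {2, 9, 82}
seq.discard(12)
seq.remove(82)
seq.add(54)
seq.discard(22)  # {2, 9, 54}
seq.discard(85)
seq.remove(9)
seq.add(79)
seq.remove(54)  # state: {2, 79}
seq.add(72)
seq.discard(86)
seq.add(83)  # {2, 72, 79, 83}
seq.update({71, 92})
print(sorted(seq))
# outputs [2, 71, 72, 79, 83, 92]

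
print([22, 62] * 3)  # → [22, 62, 22, 62, 22, 62]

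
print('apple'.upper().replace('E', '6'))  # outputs APPL6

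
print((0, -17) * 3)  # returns (0, -17, 0, -17, 0, -17)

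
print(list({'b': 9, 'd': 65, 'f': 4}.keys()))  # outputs ['b', 'd', 'f']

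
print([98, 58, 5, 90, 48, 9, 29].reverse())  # None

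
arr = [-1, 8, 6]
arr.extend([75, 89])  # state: [-1, 8, 6, 75, 89]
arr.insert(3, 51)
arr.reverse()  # [89, 75, 51, 6, 8, -1]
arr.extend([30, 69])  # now [89, 75, 51, 6, 8, -1, 30, 69]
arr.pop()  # 69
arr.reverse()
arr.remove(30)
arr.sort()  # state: [-1, 6, 8, 51, 75, 89]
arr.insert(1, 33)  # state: [-1, 33, 6, 8, 51, 75, 89]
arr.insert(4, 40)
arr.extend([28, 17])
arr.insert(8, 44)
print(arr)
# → [-1, 33, 6, 8, 40, 51, 75, 89, 44, 28, 17]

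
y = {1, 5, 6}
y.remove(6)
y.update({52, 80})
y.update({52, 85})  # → {1, 5, 52, 80, 85}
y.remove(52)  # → {1, 5, 80, 85}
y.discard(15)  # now {1, 5, 80, 85}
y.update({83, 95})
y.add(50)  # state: {1, 5, 50, 80, 83, 85, 95}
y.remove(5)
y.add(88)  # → {1, 50, 80, 83, 85, 88, 95}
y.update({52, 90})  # {1, 50, 52, 80, 83, 85, 88, 90, 95}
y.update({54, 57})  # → {1, 50, 52, 54, 57, 80, 83, 85, 88, 90, 95}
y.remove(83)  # {1, 50, 52, 54, 57, 80, 85, 88, 90, 95}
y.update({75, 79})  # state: {1, 50, 52, 54, 57, 75, 79, 80, 85, 88, 90, 95}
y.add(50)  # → {1, 50, 52, 54, 57, 75, 79, 80, 85, 88, 90, 95}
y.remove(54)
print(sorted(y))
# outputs [1, 50, 52, 57, 75, 79, 80, 85, 88, 90, 95]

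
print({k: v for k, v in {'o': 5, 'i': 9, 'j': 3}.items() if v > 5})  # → {'i': 9}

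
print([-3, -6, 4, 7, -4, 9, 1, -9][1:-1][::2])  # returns [-6, 7, 9]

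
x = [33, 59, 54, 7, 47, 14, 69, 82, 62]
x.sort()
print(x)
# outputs [7, 14, 33, 47, 54, 59, 62, 69, 82]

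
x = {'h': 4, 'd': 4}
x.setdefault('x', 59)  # 59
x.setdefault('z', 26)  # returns 26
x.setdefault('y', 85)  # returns 85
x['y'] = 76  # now {'h': 4, 'd': 4, 'x': 59, 'z': 26, 'y': 76}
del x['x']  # {'h': 4, 'd': 4, 'z': 26, 'y': 76}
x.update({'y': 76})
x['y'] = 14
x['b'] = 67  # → {'h': 4, 'd': 4, 'z': 26, 'y': 14, 'b': 67}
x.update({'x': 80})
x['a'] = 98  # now {'h': 4, 'd': 4, 'z': 26, 'y': 14, 'b': 67, 'x': 80, 'a': 98}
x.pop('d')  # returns 4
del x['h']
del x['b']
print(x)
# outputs {'z': 26, 'y': 14, 'x': 80, 'a': 98}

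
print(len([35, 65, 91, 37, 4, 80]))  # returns 6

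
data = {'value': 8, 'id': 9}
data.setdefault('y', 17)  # 17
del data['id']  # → {'value': 8, 'y': 17}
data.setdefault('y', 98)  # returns 17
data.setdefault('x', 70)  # 70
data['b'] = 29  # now {'value': 8, 'y': 17, 'x': 70, 'b': 29}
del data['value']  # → {'y': 17, 'x': 70, 'b': 29}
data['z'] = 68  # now {'y': 17, 'x': 70, 'b': 29, 'z': 68}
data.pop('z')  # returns 68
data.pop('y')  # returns 17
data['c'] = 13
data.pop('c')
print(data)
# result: {'x': 70, 'b': 29}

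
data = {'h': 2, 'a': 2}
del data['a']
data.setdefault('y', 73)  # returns 73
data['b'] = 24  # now {'h': 2, 'y': 73, 'b': 24}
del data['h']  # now {'y': 73, 'b': 24}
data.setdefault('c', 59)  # 59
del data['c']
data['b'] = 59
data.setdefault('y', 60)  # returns 73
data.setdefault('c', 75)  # 75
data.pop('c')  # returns 75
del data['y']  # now {'b': 59}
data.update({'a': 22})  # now {'b': 59, 'a': 22}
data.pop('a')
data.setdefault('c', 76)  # 76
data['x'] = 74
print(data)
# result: {'b': 59, 'c': 76, 'x': 74}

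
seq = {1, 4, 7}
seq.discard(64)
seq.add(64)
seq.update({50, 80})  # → {1, 4, 7, 50, 64, 80}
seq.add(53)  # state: {1, 4, 7, 50, 53, 64, 80}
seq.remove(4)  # {1, 7, 50, 53, 64, 80}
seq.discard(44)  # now {1, 7, 50, 53, 64, 80}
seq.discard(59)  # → {1, 7, 50, 53, 64, 80}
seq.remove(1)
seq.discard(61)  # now {7, 50, 53, 64, 80}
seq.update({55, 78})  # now {7, 50, 53, 55, 64, 78, 80}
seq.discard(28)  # {7, 50, 53, 55, 64, 78, 80}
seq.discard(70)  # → {7, 50, 53, 55, 64, 78, 80}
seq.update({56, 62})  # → {7, 50, 53, 55, 56, 62, 64, 78, 80}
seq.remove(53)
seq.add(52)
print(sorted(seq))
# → [7, 50, 52, 55, 56, 62, 64, 78, 80]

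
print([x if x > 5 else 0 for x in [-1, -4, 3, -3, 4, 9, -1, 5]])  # [0, 0, 0, 0, 0, 9, 0, 0]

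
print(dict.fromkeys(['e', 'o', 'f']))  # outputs {'e': None, 'o': None, 'f': None}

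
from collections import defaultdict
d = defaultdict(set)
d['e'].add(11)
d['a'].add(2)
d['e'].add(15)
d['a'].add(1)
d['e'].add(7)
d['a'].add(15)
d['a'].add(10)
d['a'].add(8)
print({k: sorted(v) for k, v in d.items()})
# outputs {'e': [7, 11, 15], 'a': [1, 2, 8, 10, 15]}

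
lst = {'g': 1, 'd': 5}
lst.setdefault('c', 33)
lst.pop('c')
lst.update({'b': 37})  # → {'g': 1, 'd': 5, 'b': 37}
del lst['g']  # {'d': 5, 'b': 37}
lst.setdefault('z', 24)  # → 24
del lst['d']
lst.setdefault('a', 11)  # 11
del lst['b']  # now {'z': 24, 'a': 11}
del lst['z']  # {'a': 11}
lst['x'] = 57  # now {'a': 11, 'x': 57}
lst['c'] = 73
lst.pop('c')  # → 73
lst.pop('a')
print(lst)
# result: {'x': 57}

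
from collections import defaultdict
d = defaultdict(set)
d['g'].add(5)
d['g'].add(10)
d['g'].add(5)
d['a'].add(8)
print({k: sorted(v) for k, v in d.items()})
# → {'g': [5, 10], 'a': [8]}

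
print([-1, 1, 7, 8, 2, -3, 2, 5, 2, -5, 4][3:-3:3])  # [8, 2]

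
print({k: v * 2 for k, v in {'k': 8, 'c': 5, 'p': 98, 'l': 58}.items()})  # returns {'k': 16, 'c': 10, 'p': 196, 'l': 116}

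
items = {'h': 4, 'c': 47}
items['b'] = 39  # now {'h': 4, 'c': 47, 'b': 39}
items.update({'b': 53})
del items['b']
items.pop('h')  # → 4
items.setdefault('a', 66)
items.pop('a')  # 66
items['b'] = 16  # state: {'c': 47, 'b': 16}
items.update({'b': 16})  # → {'c': 47, 'b': 16}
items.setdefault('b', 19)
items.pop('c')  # 47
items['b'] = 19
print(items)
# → {'b': 19}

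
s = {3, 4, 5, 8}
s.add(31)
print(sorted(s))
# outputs [3, 4, 5, 8, 31]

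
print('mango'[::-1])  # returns ognam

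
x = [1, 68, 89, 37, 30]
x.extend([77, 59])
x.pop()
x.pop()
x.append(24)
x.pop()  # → 24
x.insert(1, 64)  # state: [1, 64, 68, 89, 37, 30]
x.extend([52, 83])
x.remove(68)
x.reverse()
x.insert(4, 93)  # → [83, 52, 30, 37, 93, 89, 64, 1]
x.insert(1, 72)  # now [83, 72, 52, 30, 37, 93, 89, 64, 1]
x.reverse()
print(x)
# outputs [1, 64, 89, 93, 37, 30, 52, 72, 83]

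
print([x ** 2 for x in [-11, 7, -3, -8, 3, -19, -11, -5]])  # [121, 49, 9, 64, 9, 361, 121, 25]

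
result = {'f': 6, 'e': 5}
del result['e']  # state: {'f': 6}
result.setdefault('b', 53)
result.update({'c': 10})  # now {'f': 6, 'b': 53, 'c': 10}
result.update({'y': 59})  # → {'f': 6, 'b': 53, 'c': 10, 'y': 59}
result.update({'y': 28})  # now {'f': 6, 'b': 53, 'c': 10, 'y': 28}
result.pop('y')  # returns 28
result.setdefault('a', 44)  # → 44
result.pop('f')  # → 6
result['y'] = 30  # {'b': 53, 'c': 10, 'a': 44, 'y': 30}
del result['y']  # {'b': 53, 'c': 10, 'a': 44}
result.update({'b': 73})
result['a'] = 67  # {'b': 73, 'c': 10, 'a': 67}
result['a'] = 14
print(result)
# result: {'b': 73, 'c': 10, 'a': 14}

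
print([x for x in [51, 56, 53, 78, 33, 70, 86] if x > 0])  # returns [51, 56, 53, 78, 33, 70, 86]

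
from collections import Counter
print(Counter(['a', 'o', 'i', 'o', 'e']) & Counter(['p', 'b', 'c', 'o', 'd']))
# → Counter({'o': 1})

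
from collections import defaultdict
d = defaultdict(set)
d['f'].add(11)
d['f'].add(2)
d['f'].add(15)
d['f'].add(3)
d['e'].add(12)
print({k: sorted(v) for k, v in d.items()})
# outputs {'f': [2, 3, 11, 15], 'e': [12]}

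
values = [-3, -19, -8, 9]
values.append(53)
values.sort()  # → [-19, -8, -3, 9, 53]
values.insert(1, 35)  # [-19, 35, -8, -3, 9, 53]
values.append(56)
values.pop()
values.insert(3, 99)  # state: [-19, 35, -8, 99, -3, 9, 53]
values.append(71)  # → [-19, 35, -8, 99, -3, 9, 53, 71]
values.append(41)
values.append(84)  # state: [-19, 35, -8, 99, -3, 9, 53, 71, 41, 84]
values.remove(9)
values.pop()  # 84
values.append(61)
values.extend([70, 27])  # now [-19, 35, -8, 99, -3, 53, 71, 41, 61, 70, 27]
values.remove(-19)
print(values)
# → [35, -8, 99, -3, 53, 71, 41, 61, 70, 27]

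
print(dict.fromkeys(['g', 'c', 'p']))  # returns {'g': None, 'c': None, 'p': None}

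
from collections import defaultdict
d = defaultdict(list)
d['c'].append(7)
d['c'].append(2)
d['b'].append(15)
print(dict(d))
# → {'c': [7, 2], 'b': [15]}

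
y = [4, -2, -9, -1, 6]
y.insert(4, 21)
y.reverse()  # [6, 21, -1, -9, -2, 4]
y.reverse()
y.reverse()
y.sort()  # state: [-9, -2, -1, 4, 6, 21]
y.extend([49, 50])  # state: [-9, -2, -1, 4, 6, 21, 49, 50]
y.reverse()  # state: [50, 49, 21, 6, 4, -1, -2, -9]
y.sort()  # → [-9, -2, -1, 4, 6, 21, 49, 50]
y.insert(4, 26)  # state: [-9, -2, -1, 4, 26, 6, 21, 49, 50]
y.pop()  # 50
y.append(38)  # [-9, -2, -1, 4, 26, 6, 21, 49, 38]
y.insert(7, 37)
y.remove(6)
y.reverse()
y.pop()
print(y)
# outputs [38, 49, 37, 21, 26, 4, -1, -2]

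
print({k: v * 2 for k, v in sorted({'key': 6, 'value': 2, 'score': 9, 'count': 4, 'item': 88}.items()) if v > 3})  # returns {'count': 8, 'item': 176, 'key': 12, 'score': 18}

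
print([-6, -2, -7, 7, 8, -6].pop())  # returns -6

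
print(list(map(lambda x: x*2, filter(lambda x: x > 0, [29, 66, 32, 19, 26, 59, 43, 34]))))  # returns [58, 132, 64, 38, 52, 118, 86, 68]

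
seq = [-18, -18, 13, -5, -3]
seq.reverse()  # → [-3, -5, 13, -18, -18]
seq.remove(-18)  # [-3, -5, 13, -18]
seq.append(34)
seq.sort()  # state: [-18, -5, -3, 13, 34]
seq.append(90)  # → [-18, -5, -3, 13, 34, 90]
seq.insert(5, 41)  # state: [-18, -5, -3, 13, 34, 41, 90]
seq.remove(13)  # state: [-18, -5, -3, 34, 41, 90]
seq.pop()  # 90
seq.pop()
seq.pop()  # 34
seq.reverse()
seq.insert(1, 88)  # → [-3, 88, -5, -18]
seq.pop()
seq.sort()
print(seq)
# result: [-5, -3, 88]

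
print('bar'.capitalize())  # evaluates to Bar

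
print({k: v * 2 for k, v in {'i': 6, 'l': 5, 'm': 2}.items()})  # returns {'i': 12, 'l': 10, 'm': 4}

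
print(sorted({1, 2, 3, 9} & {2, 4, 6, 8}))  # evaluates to [2]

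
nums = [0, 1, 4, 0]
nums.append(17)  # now [0, 1, 4, 0, 17]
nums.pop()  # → 17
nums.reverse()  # [0, 4, 1, 0]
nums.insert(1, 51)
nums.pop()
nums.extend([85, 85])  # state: [0, 51, 4, 1, 85, 85]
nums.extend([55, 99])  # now [0, 51, 4, 1, 85, 85, 55, 99]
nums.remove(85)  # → [0, 51, 4, 1, 85, 55, 99]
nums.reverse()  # [99, 55, 85, 1, 4, 51, 0]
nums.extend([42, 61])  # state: [99, 55, 85, 1, 4, 51, 0, 42, 61]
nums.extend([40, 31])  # [99, 55, 85, 1, 4, 51, 0, 42, 61, 40, 31]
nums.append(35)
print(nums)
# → [99, 55, 85, 1, 4, 51, 0, 42, 61, 40, 31, 35]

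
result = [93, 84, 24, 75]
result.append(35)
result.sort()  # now [24, 35, 75, 84, 93]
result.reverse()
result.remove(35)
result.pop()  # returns 24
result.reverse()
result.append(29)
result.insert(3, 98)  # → [75, 84, 93, 98, 29]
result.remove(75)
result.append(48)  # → [84, 93, 98, 29, 48]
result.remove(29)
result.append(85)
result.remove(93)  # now [84, 98, 48, 85]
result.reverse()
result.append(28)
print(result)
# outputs [85, 48, 98, 84, 28]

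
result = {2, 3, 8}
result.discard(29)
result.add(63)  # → {2, 3, 8, 63}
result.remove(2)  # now {3, 8, 63}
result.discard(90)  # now {3, 8, 63}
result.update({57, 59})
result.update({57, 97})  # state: {3, 8, 57, 59, 63, 97}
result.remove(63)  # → {3, 8, 57, 59, 97}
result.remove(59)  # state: {3, 8, 57, 97}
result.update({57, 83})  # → {3, 8, 57, 83, 97}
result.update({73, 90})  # {3, 8, 57, 73, 83, 90, 97}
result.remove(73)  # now {3, 8, 57, 83, 90, 97}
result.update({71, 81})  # {3, 8, 57, 71, 81, 83, 90, 97}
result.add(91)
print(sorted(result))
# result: [3, 8, 57, 71, 81, 83, 90, 91, 97]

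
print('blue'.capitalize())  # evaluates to Blue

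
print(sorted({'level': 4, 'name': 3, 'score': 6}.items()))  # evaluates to [('level', 4), ('name', 3), ('score', 6)]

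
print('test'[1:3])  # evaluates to es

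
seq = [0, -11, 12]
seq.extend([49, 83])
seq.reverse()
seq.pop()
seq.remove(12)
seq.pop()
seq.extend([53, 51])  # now [83, 49, 53, 51]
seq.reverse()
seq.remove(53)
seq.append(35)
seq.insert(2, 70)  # [51, 49, 70, 83, 35]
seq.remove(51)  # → [49, 70, 83, 35]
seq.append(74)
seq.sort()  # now [35, 49, 70, 74, 83]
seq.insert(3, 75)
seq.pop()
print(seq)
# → [35, 49, 70, 75, 74]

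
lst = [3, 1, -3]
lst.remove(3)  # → [1, -3]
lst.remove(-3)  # [1]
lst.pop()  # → 1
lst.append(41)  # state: [41]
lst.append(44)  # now [41, 44]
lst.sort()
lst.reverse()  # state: [44, 41]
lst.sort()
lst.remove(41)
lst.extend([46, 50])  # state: [44, 46, 50]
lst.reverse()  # [50, 46, 44]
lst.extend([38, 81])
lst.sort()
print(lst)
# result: [38, 44, 46, 50, 81]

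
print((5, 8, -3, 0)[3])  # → 0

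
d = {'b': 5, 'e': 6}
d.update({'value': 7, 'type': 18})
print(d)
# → {'b': 5, 'e': 6, 'value': 7, 'type': 18}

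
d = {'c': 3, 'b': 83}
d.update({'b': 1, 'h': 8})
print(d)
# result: {'c': 3, 'b': 1, 'h': 8}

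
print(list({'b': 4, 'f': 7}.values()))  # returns [4, 7]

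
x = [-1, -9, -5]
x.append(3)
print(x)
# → [-1, -9, -5, 3]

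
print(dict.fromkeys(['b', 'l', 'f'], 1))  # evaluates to {'b': 1, 'l': 1, 'f': 1}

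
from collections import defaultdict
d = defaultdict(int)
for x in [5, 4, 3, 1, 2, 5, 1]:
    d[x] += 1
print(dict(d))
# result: {5: 2, 4: 1, 3: 1, 1: 2, 2: 1}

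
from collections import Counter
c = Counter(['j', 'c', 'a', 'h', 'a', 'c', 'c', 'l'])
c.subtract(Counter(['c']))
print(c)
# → Counter({'c': 2, 'a': 2, 'j': 1, 'h': 1, 'l': 1})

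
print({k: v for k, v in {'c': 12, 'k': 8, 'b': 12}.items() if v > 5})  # {'c': 12, 'k': 8, 'b': 12}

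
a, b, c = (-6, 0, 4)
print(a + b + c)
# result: -2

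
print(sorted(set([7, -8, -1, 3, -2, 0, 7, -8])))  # [-8, -2, -1, 0, 3, 7]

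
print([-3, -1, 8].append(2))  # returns None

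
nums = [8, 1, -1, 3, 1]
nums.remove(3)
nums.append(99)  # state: [8, 1, -1, 1, 99]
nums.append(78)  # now [8, 1, -1, 1, 99, 78]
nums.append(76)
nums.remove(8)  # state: [1, -1, 1, 99, 78, 76]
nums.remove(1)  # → [-1, 1, 99, 78, 76]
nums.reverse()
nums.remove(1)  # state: [76, 78, 99, -1]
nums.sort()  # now [-1, 76, 78, 99]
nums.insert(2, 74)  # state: [-1, 76, 74, 78, 99]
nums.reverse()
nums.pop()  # -1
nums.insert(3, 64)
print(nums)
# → [99, 78, 74, 64, 76]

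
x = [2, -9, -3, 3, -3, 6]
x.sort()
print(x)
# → [-9, -3, -3, 2, 3, 6]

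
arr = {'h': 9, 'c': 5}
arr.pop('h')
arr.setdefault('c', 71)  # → 5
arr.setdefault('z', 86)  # 86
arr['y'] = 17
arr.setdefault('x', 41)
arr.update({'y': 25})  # {'c': 5, 'z': 86, 'y': 25, 'x': 41}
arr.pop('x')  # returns 41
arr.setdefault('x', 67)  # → 67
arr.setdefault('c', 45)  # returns 5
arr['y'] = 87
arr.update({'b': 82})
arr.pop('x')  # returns 67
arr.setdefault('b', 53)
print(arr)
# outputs {'c': 5, 'z': 86, 'y': 87, 'b': 82}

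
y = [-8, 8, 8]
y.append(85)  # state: [-8, 8, 8, 85]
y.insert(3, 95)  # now [-8, 8, 8, 95, 85]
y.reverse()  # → [85, 95, 8, 8, -8]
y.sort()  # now [-8, 8, 8, 85, 95]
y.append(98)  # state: [-8, 8, 8, 85, 95, 98]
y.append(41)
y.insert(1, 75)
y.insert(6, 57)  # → [-8, 75, 8, 8, 85, 95, 57, 98, 41]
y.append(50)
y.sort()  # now [-8, 8, 8, 41, 50, 57, 75, 85, 95, 98]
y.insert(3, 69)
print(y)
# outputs [-8, 8, 8, 69, 41, 50, 57, 75, 85, 95, 98]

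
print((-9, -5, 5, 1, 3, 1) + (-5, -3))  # (-9, -5, 5, 1, 3, 1, -5, -3)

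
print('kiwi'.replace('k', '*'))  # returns *iwi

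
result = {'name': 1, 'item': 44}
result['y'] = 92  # {'name': 1, 'item': 44, 'y': 92}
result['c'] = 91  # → {'name': 1, 'item': 44, 'y': 92, 'c': 91}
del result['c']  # {'name': 1, 'item': 44, 'y': 92}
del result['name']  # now {'item': 44, 'y': 92}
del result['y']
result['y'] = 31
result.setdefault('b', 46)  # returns 46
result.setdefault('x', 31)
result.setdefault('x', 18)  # 31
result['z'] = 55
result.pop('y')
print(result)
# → {'item': 44, 'b': 46, 'x': 31, 'z': 55}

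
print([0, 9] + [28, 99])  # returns [0, 9, 28, 99]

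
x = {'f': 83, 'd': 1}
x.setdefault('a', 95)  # 95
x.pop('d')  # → 1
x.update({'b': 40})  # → {'f': 83, 'a': 95, 'b': 40}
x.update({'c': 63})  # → {'f': 83, 'a': 95, 'b': 40, 'c': 63}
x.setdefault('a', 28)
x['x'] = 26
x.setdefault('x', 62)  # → 26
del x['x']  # {'f': 83, 'a': 95, 'b': 40, 'c': 63}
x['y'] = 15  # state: {'f': 83, 'a': 95, 'b': 40, 'c': 63, 'y': 15}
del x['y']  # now {'f': 83, 'a': 95, 'b': 40, 'c': 63}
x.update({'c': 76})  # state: {'f': 83, 'a': 95, 'b': 40, 'c': 76}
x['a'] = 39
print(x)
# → {'f': 83, 'a': 39, 'b': 40, 'c': 76}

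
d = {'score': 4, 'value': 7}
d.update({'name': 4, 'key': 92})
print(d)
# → {'score': 4, 'value': 7, 'name': 4, 'key': 92}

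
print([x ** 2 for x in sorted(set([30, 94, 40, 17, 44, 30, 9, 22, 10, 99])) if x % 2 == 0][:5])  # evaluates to [100, 484, 900, 1600, 1936]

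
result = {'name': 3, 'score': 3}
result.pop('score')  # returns 3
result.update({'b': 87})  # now {'name': 3, 'b': 87}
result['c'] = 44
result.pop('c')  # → 44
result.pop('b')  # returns 87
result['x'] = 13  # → {'name': 3, 'x': 13}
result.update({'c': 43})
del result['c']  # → {'name': 3, 'x': 13}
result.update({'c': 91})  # {'name': 3, 'x': 13, 'c': 91}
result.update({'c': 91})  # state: {'name': 3, 'x': 13, 'c': 91}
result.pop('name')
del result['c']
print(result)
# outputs {'x': 13}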